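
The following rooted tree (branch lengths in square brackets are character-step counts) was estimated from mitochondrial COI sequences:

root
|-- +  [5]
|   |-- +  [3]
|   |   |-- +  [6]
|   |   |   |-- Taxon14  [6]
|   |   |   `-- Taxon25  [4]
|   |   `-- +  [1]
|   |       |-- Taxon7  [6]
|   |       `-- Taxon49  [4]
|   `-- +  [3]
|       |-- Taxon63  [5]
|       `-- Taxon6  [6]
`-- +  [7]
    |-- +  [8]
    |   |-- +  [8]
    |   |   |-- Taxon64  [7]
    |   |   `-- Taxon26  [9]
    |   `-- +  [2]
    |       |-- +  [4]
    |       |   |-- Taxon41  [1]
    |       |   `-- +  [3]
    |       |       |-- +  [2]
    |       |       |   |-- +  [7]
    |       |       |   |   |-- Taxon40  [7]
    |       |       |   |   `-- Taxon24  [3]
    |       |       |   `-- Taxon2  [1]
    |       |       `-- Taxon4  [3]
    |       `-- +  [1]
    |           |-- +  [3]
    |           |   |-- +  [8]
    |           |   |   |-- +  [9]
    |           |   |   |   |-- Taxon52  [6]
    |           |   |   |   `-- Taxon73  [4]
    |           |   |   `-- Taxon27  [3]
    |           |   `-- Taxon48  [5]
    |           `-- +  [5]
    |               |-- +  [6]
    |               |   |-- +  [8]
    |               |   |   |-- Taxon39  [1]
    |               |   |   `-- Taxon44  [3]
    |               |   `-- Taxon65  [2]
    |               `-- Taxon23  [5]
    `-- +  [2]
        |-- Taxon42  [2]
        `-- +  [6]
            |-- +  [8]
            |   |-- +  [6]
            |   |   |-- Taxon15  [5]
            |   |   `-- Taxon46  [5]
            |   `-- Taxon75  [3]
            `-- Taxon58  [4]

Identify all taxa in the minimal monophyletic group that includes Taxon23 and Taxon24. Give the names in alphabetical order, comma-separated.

Taxon2, Taxon23, Taxon24, Taxon27, Taxon39, Taxon4, Taxon40, Taxon41, Taxon44, Taxon48, Taxon52, Taxon65, Taxon73

Tracing Taxon23: it sits inside (((Taxon39,Taxon44),Taxon65),Taxon23).
Tracing Taxon24: it sits inside (Taxon40,Taxon24).
The smallest clade enclosing both is ((Taxon41,(((Taxon40,Taxon24),Taxon2),Taxon4)),((((Taxon52,Taxon73),Taxon27),Taxon48),(((Taxon39,Taxon44),Taxon65),Taxon23))); the answer is its 13 terminal taxa in alphabetical order.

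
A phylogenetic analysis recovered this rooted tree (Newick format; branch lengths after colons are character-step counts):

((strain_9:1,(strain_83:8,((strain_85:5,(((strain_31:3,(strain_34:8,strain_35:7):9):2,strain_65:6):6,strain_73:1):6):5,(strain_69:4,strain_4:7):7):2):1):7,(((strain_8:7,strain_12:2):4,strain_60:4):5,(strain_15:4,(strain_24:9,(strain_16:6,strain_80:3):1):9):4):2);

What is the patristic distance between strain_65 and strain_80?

The path runs strain_65 → … → MRCA → … → strain_80; the MRCA is the root of the tree.
Branch lengths along that path: 6 + 6 + 6 + 5 + 2 + 1 + 7 + 2 + 4 + 9 + 1 + 3 = 52.

52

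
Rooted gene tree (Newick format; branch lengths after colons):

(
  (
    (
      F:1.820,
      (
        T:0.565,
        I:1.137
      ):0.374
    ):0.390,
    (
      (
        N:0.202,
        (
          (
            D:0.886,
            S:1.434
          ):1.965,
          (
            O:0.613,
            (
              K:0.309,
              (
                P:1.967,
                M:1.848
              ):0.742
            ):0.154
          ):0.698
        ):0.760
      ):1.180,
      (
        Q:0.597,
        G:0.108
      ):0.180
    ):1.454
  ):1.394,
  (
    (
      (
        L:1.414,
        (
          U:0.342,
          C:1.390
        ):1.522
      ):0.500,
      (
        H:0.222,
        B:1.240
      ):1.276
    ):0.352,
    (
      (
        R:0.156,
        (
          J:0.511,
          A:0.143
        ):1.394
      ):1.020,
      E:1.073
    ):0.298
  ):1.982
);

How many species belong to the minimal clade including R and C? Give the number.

The MRCA of R and C is the node subtending (((L,(U,C)),(H,B)),((R,(J,A)),E)).
That clade contains 9 terminal taxa: A, B, C, E, H, J, L, R, U.

9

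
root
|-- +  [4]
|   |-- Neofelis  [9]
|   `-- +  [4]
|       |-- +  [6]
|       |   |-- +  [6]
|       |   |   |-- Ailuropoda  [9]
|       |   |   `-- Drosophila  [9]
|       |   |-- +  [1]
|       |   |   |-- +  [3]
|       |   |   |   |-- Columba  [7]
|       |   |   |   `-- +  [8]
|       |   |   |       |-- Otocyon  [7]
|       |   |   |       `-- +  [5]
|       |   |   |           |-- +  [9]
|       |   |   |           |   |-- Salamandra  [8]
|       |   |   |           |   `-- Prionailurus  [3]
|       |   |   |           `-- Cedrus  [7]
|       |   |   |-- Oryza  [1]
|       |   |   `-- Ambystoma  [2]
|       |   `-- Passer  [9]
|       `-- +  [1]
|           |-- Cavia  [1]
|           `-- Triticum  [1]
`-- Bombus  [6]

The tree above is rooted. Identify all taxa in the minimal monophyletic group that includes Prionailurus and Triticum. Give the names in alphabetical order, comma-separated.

Ailuropoda, Ambystoma, Cavia, Cedrus, Columba, Drosophila, Oryza, Otocyon, Passer, Prionailurus, Salamandra, Triticum

Tracing Prionailurus: it sits inside (Salamandra,Prionailurus).
Tracing Triticum: it sits inside (Cavia,Triticum).
The smallest clade enclosing both is (((Ailuropoda,Drosophila),((Columba,(Otocyon,((Salamandra,Prionailurus),Cedrus))),Oryza,Ambystoma),Passer),(Cavia,Triticum)); the answer is its 12 terminal taxa in alphabetical order.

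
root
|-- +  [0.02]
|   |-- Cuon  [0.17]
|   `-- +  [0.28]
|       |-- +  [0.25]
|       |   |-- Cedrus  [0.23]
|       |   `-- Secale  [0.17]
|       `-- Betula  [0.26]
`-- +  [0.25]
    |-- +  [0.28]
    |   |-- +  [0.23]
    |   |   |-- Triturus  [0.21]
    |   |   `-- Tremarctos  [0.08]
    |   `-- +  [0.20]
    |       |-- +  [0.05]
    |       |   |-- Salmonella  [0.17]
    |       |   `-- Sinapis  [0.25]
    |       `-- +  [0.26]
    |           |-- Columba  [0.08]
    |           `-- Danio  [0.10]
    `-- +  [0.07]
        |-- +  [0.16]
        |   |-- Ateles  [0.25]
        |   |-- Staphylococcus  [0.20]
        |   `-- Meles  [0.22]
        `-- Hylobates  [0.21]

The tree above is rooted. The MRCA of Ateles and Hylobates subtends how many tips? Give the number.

4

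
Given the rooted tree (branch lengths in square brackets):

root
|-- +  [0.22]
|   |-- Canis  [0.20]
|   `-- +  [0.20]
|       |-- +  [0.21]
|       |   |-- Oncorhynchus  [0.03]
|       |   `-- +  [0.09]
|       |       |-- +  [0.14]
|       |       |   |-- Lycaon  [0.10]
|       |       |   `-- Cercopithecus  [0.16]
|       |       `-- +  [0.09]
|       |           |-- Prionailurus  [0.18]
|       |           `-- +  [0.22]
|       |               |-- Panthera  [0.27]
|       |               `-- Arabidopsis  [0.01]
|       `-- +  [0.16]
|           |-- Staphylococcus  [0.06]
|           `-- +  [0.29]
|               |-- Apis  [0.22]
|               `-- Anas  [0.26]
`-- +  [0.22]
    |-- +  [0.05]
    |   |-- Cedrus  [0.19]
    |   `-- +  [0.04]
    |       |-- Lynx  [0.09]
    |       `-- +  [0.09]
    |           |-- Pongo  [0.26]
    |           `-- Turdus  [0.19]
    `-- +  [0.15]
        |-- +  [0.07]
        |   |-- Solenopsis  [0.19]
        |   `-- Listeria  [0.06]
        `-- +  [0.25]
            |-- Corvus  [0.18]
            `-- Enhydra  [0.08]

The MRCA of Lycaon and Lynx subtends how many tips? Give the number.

18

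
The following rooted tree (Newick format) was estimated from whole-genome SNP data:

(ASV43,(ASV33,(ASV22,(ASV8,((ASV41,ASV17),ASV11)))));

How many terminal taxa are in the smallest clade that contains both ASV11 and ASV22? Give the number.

5

The MRCA of ASV11 and ASV22 is the node subtending (ASV22,(ASV8,((ASV41,ASV17),ASV11))).
That clade contains 5 terminal taxa: ASV11, ASV17, ASV22, ASV41, ASV8.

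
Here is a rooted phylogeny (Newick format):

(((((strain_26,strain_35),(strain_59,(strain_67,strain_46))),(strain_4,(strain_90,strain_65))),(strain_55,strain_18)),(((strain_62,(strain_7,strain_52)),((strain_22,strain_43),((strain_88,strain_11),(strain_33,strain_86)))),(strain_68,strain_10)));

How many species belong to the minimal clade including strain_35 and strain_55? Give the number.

The MRCA of strain_35 and strain_55 is the node subtending ((((strain_26,strain_35),(strain_59,(strain_67,strain_46))),(strain_4,(strain_90,strain_65))),(strain_55,strain_18)).
That clade contains 10 terminal taxa: strain_18, strain_26, strain_35, strain_4, strain_46, strain_55, strain_59, strain_65, strain_67, strain_90.

10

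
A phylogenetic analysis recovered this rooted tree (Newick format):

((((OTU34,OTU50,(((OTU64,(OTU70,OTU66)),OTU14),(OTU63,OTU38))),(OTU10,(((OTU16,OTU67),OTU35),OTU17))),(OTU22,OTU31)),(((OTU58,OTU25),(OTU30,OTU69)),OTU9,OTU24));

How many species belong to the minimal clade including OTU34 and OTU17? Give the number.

The MRCA of OTU34 and OTU17 is the node subtending ((OTU34,OTU50,(((OTU64,(OTU70,OTU66)),OTU14),(OTU63,OTU38))),(OTU10,(((OTU16,OTU67),OTU35),OTU17))).
That clade contains 13 terminal taxa: OTU10, OTU14, OTU16, OTU17, OTU34, OTU35, OTU38, OTU50, OTU63, OTU64, OTU66, OTU67, OTU70.

13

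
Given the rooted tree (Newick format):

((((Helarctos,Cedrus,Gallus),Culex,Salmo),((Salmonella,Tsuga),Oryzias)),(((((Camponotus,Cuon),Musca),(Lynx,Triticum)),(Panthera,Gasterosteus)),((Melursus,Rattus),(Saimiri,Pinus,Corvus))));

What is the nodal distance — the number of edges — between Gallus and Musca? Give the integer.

The MRCA of Gallus and Musca is the root of the tree.
From Gallus up to that node: 4 branches. From Musca up to the same node: 5 branches. Total: 4 + 5 = 9.

9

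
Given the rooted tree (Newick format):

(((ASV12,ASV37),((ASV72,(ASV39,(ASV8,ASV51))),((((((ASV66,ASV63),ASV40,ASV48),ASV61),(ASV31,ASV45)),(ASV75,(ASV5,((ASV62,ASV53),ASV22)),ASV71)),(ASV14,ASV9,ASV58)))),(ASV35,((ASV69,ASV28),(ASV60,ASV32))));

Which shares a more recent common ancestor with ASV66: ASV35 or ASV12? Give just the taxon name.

ASV12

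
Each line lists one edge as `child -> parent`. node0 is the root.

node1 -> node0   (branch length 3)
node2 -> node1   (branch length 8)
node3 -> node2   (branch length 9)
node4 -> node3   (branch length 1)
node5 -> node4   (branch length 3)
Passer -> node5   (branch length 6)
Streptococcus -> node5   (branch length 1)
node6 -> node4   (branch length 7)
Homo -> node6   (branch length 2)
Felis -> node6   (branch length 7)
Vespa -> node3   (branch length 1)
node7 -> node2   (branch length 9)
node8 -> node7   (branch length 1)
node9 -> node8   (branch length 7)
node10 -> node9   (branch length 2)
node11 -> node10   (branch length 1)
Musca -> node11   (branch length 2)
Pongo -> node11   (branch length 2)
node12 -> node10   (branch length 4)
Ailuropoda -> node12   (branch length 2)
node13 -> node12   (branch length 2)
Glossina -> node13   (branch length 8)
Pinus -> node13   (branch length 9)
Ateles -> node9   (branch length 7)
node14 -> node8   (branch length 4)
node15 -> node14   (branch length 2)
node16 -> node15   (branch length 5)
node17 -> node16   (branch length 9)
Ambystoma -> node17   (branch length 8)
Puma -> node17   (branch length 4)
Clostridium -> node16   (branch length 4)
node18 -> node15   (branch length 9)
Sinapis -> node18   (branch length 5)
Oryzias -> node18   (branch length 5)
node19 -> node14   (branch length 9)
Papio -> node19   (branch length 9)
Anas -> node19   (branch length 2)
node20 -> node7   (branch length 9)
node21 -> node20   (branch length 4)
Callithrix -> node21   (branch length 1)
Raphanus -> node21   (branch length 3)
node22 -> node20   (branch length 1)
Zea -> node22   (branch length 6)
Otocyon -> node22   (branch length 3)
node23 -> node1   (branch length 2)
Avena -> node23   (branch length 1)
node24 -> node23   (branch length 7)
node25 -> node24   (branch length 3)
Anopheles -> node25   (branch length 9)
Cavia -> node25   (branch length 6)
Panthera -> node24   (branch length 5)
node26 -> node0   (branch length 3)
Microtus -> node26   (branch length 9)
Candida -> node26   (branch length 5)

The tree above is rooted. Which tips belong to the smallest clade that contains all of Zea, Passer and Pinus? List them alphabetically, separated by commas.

Tracing Zea: it sits inside (Zea,Otocyon).
Tracing Passer: it sits inside (Passer,Streptococcus).
Tracing Pinus: it sits inside (Glossina,Pinus).
The smallest clade enclosing all 3 is ((((Passer,Streptococcus),(Homo,Felis)),Vespa),(((((Musca,Pongo),(Ailuropoda,(Glossina,Pinus))),Ateles),((((Ambystoma,Puma),Clostridium),(Sinapis,Oryzias)),(Papio,Anas))),((Callithrix,Raphanus),(Zea,Otocyon)))); the answer is its 22 terminal taxa in alphabetical order.

Ailuropoda, Ambystoma, Anas, Ateles, Callithrix, Clostridium, Felis, Glossina, Homo, Musca, Oryzias, Otocyon, Papio, Passer, Pinus, Pongo, Puma, Raphanus, Sinapis, Streptococcus, Vespa, Zea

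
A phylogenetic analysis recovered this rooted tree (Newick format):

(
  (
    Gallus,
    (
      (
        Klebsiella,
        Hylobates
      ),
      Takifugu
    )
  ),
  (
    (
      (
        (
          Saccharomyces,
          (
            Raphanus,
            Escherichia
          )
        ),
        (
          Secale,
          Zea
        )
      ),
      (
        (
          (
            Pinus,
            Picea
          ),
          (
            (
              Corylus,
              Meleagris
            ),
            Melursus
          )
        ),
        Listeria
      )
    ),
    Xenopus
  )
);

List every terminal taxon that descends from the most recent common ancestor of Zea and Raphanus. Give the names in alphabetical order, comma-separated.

Escherichia, Raphanus, Saccharomyces, Secale, Zea

Tracing Zea: it sits inside (Secale,Zea).
Tracing Raphanus: it sits inside (Raphanus,Escherichia).
The smallest clade enclosing both is ((Saccharomyces,(Raphanus,Escherichia)),(Secale,Zea)); the answer is its 5 terminal taxa in alphabetical order.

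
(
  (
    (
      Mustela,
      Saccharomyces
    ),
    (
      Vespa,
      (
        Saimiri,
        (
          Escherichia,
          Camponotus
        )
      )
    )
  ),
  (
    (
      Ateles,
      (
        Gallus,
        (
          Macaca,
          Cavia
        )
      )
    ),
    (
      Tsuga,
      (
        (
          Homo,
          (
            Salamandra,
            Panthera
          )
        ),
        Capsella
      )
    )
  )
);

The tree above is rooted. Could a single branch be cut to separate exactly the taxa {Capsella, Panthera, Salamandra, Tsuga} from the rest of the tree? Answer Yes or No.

The MRCA of the listed taxa subtends (Tsuga,((Homo,(Salamandra,Panthera)),Capsella)).
That clade also contains Homo, which is not in the proposed group, so the group is not monophyletic.

No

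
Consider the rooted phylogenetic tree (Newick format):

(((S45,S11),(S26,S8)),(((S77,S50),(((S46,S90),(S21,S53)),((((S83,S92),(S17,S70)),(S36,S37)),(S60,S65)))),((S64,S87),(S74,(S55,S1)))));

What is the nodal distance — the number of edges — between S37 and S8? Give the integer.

10

The MRCA of S37 and S8 is the root of the tree.
From S37 up to that node: 7 branches. From S8 up to the same node: 3 branches. Total: 7 + 3 = 10.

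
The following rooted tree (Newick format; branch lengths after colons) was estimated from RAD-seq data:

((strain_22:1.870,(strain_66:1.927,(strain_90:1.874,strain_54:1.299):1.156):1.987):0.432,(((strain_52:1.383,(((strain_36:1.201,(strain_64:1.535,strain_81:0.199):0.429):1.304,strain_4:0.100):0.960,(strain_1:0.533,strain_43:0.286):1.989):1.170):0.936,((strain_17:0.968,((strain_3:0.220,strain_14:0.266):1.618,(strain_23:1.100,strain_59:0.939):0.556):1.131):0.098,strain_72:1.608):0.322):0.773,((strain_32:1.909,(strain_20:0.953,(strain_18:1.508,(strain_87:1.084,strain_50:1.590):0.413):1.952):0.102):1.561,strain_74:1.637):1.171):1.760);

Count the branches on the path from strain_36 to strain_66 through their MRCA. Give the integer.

The MRCA of strain_36 and strain_66 is the root of the tree.
From strain_36 up to that node: 7 branches. From strain_66 up to the same node: 3 branches. Total: 7 + 3 = 10.

10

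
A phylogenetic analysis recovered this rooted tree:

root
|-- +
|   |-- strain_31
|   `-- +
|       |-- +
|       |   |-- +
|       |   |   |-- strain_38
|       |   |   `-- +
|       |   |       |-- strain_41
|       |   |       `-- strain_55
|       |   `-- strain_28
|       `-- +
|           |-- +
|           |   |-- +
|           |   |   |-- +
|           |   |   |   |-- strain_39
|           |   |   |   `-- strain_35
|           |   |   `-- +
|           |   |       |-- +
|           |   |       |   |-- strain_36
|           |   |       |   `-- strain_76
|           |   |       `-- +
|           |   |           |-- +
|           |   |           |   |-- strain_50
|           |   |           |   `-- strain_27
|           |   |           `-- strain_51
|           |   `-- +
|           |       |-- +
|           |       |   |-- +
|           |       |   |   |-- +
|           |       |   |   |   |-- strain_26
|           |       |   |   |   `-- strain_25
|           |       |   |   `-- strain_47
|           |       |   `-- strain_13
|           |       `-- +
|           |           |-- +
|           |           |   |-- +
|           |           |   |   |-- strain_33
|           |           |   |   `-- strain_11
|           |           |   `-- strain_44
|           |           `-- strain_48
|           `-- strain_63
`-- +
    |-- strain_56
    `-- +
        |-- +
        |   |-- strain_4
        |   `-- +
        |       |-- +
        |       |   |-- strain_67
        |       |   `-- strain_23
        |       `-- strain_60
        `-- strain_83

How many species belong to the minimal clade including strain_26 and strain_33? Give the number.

The MRCA of strain_26 and strain_33 is the node subtending ((((strain_26,strain_25),strain_47),strain_13),(((strain_33,strain_11),strain_44),strain_48)).
That clade contains 8 terminal taxa: strain_11, strain_13, strain_25, strain_26, strain_33, strain_44, strain_47, strain_48.

8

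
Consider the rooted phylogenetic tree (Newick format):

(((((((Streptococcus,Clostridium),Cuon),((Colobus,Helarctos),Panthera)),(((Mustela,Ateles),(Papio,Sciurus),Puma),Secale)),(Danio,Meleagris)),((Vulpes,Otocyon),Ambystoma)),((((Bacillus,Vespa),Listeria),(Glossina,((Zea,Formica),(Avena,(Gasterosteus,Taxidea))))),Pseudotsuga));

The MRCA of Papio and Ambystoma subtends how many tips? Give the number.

The MRCA of Papio and Ambystoma is the node subtending ((((((Streptococcus,Clostridium),Cuon),((Colobus,Helarctos),Panthera)),(((Mustela,Ateles),(Papio,Sciurus),Puma),Secale)),(Danio,Meleagris)),((Vulpes,Otocyon),Ambystoma)).
That clade contains 17 terminal taxa: Ambystoma, Ateles, Clostridium, Colobus, Cuon, Danio, Helarctos, Meleagris, Mustela, Otocyon, Panthera, Papio, Puma, Sciurus, Secale, Streptococcus, Vulpes.

17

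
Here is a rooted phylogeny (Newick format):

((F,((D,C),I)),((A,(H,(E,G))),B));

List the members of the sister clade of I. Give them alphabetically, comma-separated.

C, D

I attaches to the tree at the node subtending ((D,C),I).
The other lineage descending from that same node — the sister group — is (D,C); its 2 tips in alphabetical order are the answer.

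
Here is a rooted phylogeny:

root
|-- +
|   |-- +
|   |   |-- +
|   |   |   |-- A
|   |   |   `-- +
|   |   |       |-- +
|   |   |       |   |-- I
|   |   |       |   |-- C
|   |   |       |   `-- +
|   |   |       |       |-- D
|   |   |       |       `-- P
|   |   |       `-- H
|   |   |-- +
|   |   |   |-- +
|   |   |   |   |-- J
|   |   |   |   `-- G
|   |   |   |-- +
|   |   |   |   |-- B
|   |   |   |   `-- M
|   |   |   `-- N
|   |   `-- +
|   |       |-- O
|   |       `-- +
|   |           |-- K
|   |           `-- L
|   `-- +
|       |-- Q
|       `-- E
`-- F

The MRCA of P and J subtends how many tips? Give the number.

14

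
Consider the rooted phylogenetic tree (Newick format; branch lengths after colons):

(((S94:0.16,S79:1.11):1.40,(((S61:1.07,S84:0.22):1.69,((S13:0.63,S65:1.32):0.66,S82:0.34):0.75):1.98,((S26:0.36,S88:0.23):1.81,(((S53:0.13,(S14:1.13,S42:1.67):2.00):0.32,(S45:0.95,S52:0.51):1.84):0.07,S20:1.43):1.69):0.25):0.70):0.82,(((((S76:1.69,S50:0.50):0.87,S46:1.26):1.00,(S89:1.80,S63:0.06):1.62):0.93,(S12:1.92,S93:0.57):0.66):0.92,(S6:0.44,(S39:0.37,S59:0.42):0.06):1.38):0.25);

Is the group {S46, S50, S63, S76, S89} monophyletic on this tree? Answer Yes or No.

Yes

The most recent common ancestor of these taxa subtends (((S76,S50),S46),(S89,S63)).
That clade has exactly 5 tips — every listed taxon and nothing else — so the group is monophyletic.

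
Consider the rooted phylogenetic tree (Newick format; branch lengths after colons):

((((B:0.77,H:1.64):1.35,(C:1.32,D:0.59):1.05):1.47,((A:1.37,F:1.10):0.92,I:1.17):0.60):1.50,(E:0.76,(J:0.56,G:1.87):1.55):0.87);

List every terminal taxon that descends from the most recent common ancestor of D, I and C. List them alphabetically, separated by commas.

A, B, C, D, F, H, I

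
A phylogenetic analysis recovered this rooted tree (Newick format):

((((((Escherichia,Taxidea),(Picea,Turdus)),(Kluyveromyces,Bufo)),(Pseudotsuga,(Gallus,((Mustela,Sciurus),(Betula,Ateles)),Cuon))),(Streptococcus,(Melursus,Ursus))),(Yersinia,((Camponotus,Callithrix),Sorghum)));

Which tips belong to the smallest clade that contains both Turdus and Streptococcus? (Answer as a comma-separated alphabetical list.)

Tracing Turdus: it sits inside (Picea,Turdus).
Tracing Streptococcus: it sits inside (Streptococcus,(Melursus,Ursus)).
The smallest clade enclosing both is (((((Escherichia,Taxidea),(Picea,Turdus)),(Kluyveromyces,Bufo)),(Pseudotsuga,(Gallus,((Mustela,Sciurus),(Betula,Ateles)),Cuon))),(Streptococcus,(Melursus,Ursus))); the answer is its 16 terminal taxa in alphabetical order.

Ateles, Betula, Bufo, Cuon, Escherichia, Gallus, Kluyveromyces, Melursus, Mustela, Picea, Pseudotsuga, Sciurus, Streptococcus, Taxidea, Turdus, Ursus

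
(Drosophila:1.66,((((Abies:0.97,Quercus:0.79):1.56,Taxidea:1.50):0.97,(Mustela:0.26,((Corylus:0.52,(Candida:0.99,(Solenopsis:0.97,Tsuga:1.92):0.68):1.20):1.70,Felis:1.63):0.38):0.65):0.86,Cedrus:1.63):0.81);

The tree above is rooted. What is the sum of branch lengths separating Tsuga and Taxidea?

The path runs Tsuga → … → MRCA → … → Taxidea; the MRCA is the node subtending (((Abies,Quercus),Taxidea),(Mustela,((Corylus,(Candida,(Solenopsis,Tsuga))),Felis))).
Branch lengths along that path: 1.92 + 0.68 + 1.20 + 1.70 + 0.38 + 0.65 + 0.97 + 1.50 = 9.00.

9.00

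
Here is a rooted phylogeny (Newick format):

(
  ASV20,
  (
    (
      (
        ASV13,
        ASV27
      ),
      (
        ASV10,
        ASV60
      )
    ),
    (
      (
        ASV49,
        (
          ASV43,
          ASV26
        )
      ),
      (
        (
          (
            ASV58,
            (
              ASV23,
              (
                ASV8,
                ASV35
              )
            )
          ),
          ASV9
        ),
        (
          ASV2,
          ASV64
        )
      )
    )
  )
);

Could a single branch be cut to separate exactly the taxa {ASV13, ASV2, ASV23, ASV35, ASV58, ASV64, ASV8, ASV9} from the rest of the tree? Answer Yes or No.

The MRCA of the listed taxa subtends (((ASV13,ASV27),(ASV10,ASV60)),((ASV49,(ASV43,ASV26)),(((ASV58,(ASV23,(ASV8,ASV35))),ASV9),(ASV2,ASV64)))).
That clade also contains ASV10, ASV26, ASV27, ASV43, ASV49, ASV60, which are not in the proposed group, so the group is not monophyletic.

No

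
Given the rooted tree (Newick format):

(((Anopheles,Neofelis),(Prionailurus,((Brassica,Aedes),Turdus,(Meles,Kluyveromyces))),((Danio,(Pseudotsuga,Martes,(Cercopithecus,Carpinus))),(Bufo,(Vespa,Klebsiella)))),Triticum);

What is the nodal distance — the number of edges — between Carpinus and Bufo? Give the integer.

6

The MRCA of Carpinus and Bufo is the node subtending ((Danio,(Pseudotsuga,Martes,(Cercopithecus,Carpinus))),(Bufo,(Vespa,Klebsiella))).
From Carpinus up to that node: 4 branches. From Bufo up to the same node: 2 branches. Total: 4 + 2 = 6.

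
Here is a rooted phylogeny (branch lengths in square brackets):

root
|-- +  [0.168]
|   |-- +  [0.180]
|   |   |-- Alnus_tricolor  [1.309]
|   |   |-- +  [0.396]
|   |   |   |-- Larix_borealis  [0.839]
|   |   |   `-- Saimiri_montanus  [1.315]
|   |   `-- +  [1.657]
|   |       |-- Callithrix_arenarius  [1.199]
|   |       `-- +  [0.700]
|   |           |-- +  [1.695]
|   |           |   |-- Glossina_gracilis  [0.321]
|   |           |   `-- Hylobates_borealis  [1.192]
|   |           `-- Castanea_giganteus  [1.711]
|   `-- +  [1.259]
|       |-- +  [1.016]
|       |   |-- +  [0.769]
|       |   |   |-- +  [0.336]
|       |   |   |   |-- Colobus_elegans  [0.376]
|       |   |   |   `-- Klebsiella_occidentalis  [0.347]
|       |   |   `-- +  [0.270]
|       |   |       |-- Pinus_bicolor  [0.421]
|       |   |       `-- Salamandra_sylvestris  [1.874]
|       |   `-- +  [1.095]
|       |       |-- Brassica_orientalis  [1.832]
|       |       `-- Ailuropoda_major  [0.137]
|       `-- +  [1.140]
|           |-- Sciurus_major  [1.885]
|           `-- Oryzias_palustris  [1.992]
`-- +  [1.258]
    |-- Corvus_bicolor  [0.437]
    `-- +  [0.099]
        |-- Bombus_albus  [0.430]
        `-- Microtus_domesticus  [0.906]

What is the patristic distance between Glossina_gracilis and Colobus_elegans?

8.309

The path runs Glossina_gracilis → … → MRCA → … → Colobus_elegans; the MRCA is the node subtending ((Alnus_tricolor,(Larix_borealis,Saimiri_montanus),(Callithrix_arenarius,((Glossina_gracilis,Hylobates_borealis),Castanea_giganteus))),((((Colobus_elegans,Klebsiella_occidentalis),(Pinus_bicolor,Salamandra_sylvestris)),(Brassica_orientalis,Ailuropoda_major)),(Sciurus_major,Oryzias_palustris))).
Branch lengths along that path: 0.321 + 1.695 + 0.700 + 1.657 + 0.180 + 1.259 + 1.016 + 0.769 + 0.336 + 0.376 = 8.309.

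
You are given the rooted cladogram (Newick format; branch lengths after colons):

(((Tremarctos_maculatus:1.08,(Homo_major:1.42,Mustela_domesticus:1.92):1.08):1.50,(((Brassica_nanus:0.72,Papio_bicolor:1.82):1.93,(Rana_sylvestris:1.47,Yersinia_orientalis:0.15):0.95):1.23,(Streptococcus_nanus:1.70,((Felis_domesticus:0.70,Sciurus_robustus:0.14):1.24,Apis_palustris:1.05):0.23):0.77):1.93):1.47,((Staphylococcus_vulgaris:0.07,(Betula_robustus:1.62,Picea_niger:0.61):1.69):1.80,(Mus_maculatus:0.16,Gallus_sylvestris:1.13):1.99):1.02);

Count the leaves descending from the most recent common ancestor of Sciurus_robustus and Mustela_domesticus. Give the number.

The MRCA of Sciurus_robustus and Mustela_domesticus is the node subtending ((Tremarctos_maculatus,(Homo_major,Mustela_domesticus)),(((Brassica_nanus,Papio_bicolor),(Rana_sylvestris,Yersinia_orientalis)),(Streptococcus_nanus,((Felis_domesticus,Sciurus_robustus),Apis_palustris)))).
That clade contains 11 terminal taxa: Apis_palustris, Brassica_nanus, Felis_domesticus, Homo_major, Mustela_domesticus, Papio_bicolor, Rana_sylvestris, Sciurus_robustus, Streptococcus_nanus, Tremarctos_maculatus, Yersinia_orientalis.

11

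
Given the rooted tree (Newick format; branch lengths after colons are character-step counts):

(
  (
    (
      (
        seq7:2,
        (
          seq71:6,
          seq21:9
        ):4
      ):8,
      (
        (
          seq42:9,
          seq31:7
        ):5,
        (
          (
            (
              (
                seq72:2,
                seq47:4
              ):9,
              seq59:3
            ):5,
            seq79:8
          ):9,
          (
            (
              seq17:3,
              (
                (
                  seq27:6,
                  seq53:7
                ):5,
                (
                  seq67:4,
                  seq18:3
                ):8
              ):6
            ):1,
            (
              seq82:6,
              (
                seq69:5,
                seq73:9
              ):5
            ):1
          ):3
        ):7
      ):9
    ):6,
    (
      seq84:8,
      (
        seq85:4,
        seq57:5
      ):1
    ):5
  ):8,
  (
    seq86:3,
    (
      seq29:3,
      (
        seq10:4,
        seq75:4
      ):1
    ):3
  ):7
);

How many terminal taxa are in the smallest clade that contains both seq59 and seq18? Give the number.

The MRCA of seq59 and seq18 is the node subtending ((((seq72,seq47),seq59),seq79),((seq17,((seq27,seq53),(seq67,seq18))),(seq82,(seq69,seq73)))).
That clade contains 12 terminal taxa: seq17, seq18, seq27, seq47, seq53, seq59, seq67, seq69, seq72, seq73, seq79, seq82.

12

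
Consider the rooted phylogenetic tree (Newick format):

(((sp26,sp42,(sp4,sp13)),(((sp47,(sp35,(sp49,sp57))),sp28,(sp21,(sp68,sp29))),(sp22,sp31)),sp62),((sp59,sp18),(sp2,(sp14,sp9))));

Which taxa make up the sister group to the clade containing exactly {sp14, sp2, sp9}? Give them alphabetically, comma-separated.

The clade containing exactly {sp14, sp2, sp9} attaches to the tree at the node subtending ((sp59,sp18),(sp2,(sp14,sp9))).
The other lineage descending from that same node — the sister group — is (sp59,sp18); its 2 tips in alphabetical order are the answer.

sp18, sp59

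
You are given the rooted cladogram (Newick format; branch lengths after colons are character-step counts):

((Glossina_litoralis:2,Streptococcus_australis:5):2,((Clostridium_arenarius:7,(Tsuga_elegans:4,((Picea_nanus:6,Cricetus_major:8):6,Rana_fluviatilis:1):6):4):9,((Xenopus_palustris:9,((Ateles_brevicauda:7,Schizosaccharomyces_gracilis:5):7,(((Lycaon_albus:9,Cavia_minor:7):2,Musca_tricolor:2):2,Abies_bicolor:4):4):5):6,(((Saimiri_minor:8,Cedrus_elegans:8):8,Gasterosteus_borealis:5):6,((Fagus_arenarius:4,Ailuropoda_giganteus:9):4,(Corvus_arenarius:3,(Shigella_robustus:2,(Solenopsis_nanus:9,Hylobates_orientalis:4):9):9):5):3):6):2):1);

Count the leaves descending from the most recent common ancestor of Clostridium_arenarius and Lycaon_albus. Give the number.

The MRCA of Clostridium_arenarius and Lycaon_albus is the node subtending ((Clostridium_arenarius,(Tsuga_elegans,((Picea_nanus,Cricetus_major),Rana_fluviatilis))),((Xenopus_palustris,((Ateles_brevicauda,Schizosaccharomyces_gracilis),(((Lycaon_albus,Cavia_minor),Musca_tricolor),Abies_bicolor))),(((Saimiri_minor,Cedrus_elegans),Gasterosteus_borealis),((Fagus_arenarius,Ailuropoda_giganteus),(Corvus_arenarius,(Shigella_robustus,(Solenopsis_nanus,Hylobates_orientalis))))))).
That clade contains 21 terminal taxa: Abies_bicolor, Ailuropoda_giganteus, Ateles_brevicauda, Cavia_minor, Cedrus_elegans, Clostridium_arenarius, Corvus_arenarius, Cricetus_major, Fagus_arenarius, Gasterosteus_borealis, Hylobates_orientalis, Lycaon_albus, Musca_tricolor, Picea_nanus, Rana_fluviatilis, Saimiri_minor, Schizosaccharomyces_gracilis, Shigella_robustus, Solenopsis_nanus, Tsuga_elegans, Xenopus_palustris.

21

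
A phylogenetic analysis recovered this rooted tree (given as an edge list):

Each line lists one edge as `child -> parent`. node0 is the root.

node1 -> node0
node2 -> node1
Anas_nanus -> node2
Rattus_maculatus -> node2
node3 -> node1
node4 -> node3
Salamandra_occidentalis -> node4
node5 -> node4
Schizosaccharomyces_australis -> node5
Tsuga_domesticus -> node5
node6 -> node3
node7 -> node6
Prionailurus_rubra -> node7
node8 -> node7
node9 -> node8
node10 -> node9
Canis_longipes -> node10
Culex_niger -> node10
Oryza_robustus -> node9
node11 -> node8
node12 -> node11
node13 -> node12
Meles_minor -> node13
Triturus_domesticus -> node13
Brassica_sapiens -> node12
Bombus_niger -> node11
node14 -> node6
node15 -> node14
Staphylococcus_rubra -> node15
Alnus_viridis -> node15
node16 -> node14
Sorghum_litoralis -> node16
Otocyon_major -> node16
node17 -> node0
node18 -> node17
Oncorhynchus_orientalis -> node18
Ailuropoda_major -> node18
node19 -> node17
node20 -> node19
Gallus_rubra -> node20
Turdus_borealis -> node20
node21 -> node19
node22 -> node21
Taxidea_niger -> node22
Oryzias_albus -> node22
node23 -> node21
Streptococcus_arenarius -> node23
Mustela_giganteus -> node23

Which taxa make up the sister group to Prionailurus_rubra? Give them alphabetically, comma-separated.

Prionailurus_rubra attaches to the tree at the node subtending (Prionailurus_rubra,(((Canis_longipes,Culex_niger),Oryza_robustus),(((Meles_minor,Triturus_domesticus),Brassica_sapiens),Bombus_niger))).
The other lineage descending from that same node — the sister group — is (((Canis_longipes,Culex_niger),Oryza_robustus),(((Meles_minor,Triturus_domesticus),Brassica_sapiens),Bombus_niger)); its 7 tips in alphabetical order are the answer.

Bombus_niger, Brassica_sapiens, Canis_longipes, Culex_niger, Meles_minor, Oryza_robustus, Triturus_domesticus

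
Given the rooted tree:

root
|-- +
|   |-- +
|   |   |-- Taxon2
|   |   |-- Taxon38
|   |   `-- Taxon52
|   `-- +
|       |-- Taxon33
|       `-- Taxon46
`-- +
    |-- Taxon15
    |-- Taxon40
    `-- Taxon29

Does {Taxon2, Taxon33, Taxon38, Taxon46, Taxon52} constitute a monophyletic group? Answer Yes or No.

The most recent common ancestor of these taxa subtends ((Taxon2,Taxon38,Taxon52),(Taxon33,Taxon46)).
That clade has exactly 5 tips — every listed taxon and nothing else — so the group is monophyletic.

Yes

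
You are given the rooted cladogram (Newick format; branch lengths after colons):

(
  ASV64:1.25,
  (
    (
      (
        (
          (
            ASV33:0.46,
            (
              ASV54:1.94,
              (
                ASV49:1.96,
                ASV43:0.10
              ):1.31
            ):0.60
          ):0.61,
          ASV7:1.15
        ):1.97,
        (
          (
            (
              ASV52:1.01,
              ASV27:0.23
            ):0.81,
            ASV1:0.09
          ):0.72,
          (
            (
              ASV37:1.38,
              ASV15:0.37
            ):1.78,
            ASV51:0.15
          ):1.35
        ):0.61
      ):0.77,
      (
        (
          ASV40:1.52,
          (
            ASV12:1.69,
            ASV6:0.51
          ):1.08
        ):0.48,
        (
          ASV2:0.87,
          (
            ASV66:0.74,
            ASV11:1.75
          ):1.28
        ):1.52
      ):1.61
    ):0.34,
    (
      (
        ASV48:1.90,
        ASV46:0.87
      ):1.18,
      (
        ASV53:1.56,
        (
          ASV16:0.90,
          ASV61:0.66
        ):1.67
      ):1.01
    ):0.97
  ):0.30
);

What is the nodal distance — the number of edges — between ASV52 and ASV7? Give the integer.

6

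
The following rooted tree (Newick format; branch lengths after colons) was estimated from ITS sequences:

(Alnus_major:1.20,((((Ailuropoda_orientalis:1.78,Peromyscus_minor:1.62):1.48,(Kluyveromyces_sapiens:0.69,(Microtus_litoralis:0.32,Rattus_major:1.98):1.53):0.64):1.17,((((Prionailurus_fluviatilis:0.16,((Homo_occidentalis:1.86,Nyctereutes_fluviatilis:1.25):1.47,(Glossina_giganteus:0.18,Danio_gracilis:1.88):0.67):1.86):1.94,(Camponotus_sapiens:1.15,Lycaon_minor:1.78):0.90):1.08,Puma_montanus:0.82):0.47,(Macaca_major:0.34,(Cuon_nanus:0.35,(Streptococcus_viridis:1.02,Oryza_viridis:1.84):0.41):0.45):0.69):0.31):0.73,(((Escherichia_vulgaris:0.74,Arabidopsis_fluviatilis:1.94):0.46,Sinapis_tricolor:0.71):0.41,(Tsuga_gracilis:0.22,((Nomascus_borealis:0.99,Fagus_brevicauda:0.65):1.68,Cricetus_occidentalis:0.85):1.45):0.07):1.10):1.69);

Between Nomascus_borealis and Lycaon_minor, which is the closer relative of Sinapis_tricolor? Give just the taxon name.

Nomascus_borealis

The MRCA of Sinapis_tricolor and Nomascus_borealis subtends (((Escherichia_vulgaris,Arabidopsis_fluviatilis),Sinapis_tricolor),(Tsuga_gracilis,((Nomascus_borealis,Fagus_brevicauda),Cricetus_occidentalis))) (7 taxa).
The MRCA of Sinapis_tricolor and Lycaon_minor subtends ((((Ailuropoda_orientalis,Peromyscus_minor),(Kluyveromyces_sapiens,(Microtus_litoralis,Rattus_major))),((((Prionailurus_fluviatilis,((Homo_occidentalis,Nyctereutes_fluviatilis),(Glossina_giganteus,Danio_gracilis))),(Camponotus_sapiens,Lycaon_minor)),Puma_montanus),(Macaca_major,(Cuon_nanus,(Streptococcus_viridis,Oryza_viridis))))),(((Escherichia_vulgaris,Arabidopsis_fluviatilis),Sinapis_tricolor),(Tsuga_gracilis,((Nomascus_borealis,Fagus_brevicauda),Cricetus_occidentalis)))) (24 taxa).
The first is nested inside the second, so Sinapis_tricolor shares a more recent common ancestor with Nomascus_borealis.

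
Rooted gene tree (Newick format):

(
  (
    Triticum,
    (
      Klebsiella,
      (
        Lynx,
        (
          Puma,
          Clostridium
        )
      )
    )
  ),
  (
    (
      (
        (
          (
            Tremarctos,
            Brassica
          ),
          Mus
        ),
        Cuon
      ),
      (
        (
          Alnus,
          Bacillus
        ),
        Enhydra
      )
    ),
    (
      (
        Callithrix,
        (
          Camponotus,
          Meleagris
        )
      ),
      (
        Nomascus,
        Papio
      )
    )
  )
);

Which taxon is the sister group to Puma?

Clostridium

Puma attaches to the tree at the node subtending (Puma,Clostridium).
The other lineage descending from that same node — the sister group — is the single tip Clostridium.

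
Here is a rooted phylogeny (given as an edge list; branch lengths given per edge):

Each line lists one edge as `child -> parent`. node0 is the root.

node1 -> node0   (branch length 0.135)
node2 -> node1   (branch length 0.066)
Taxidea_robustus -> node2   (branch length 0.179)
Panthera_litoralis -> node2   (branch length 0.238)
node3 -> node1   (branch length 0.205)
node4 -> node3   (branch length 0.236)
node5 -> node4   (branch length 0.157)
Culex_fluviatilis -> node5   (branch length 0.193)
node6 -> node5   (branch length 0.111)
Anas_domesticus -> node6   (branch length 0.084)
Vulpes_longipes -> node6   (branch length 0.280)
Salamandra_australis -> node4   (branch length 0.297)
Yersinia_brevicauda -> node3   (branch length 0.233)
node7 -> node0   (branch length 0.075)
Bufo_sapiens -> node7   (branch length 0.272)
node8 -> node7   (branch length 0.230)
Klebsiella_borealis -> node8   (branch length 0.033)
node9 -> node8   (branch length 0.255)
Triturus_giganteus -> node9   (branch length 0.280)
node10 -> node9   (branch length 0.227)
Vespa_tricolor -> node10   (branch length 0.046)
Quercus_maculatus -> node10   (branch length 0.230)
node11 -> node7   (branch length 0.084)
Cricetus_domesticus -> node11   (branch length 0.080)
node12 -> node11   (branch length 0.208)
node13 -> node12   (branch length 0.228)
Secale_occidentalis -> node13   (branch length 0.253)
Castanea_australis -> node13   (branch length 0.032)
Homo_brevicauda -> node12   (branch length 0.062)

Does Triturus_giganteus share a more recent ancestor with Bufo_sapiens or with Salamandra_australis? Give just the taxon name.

The MRCA of Triturus_giganteus and Bufo_sapiens subtends (Bufo_sapiens,(Klebsiella_borealis,(Triturus_giganteus,(Vespa_tricolor,Quercus_maculatus))),(Cricetus_domesticus,((Secale_occidentalis,Castanea_australis),Homo_brevicauda))) (9 taxa).
The MRCA of Triturus_giganteus and Salamandra_australis is the root, subtending the entire tree (16 taxa).
The first is nested inside the second, so Triturus_giganteus shares a more recent common ancestor with Bufo_sapiens.

Bufo_sapiens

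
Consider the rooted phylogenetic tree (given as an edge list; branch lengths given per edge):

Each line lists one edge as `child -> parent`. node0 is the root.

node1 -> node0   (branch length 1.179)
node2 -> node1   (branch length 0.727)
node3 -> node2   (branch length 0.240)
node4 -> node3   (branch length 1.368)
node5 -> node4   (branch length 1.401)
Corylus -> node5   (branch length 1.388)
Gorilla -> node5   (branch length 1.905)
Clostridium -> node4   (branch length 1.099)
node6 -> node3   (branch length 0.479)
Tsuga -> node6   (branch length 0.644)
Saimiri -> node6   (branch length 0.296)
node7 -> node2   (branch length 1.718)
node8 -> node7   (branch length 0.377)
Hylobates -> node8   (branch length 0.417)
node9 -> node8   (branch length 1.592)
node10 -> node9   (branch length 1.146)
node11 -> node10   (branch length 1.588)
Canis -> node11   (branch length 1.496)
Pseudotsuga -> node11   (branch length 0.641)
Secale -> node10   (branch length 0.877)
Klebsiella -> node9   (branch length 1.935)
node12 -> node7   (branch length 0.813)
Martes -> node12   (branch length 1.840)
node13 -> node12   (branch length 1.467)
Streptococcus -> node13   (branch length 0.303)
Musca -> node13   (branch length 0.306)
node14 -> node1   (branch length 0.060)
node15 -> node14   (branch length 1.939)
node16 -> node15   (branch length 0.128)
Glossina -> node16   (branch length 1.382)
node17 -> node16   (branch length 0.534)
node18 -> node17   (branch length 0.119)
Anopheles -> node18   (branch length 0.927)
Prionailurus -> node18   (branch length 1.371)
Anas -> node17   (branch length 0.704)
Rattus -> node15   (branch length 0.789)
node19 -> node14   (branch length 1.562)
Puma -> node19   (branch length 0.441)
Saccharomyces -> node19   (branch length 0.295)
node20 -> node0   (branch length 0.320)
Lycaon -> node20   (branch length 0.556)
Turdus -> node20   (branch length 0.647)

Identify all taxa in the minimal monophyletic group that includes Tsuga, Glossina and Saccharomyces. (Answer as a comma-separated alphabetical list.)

Anas, Anopheles, Canis, Clostridium, Corylus, Glossina, Gorilla, Hylobates, Klebsiella, Martes, Musca, Prionailurus, Pseudotsuga, Puma, Rattus, Saccharomyces, Saimiri, Secale, Streptococcus, Tsuga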